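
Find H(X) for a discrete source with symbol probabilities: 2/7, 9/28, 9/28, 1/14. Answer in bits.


H = -sum(p_i * log2(p_i)). Terms: -(2/7)*log2(2/7) = 0.516387; -(9/28)*log2(9/28) = 0.526317; -(9/28)*log2(9/28) = 0.526317; -(1/14)*log2(1/14) = 0.271954. H = 0.516387 + 0.526317 + 0.526317 + 0.271954 = 1.841

1.841 bits


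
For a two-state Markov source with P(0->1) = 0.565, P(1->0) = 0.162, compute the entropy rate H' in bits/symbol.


Stationary distribution: pi_0 = p10/(p01+p10) = 0.2228, pi_1 = 0.7772. Entropy rate H' = pi_0*H(p01) + pi_1*H(p10) = 0.2228*0.9878 + 0.7772*0.6391 = 0.7168

0.7168 bits/symbol


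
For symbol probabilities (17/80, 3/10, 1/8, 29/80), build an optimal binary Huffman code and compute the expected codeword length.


Huffman construction (repeatedly merge the two least-probable nodes; each merge adds 1 bit to every symbol beneath it): 1/8 + 17/80 = 27/80; 3/10 + 27/80 = 51/80; 29/80 + 51/80 = 1. Resulting codeword lengths (in the order the probabilities were given): (3, 2, 3, 1). L_avg = sum(p_i * l_i) = 17/80*3 + 3/10*2 + 1/8*3 + 29/80*1 = 79/40 = 1.975

1.975 bits


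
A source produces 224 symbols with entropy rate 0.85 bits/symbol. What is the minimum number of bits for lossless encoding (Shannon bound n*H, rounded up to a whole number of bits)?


Minimum bits >= n * H = 224 * 0.85 = 190.4, rounded up to a whole number of bits = 191

191 bits


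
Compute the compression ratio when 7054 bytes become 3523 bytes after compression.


Ratio = original / compressed = 7054 / 3523 = 2.0023

2.0023


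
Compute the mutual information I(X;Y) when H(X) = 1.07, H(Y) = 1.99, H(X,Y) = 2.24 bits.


I(X;Y) = H(X) + H(Y) - H(X,Y) = 1.07 + 1.99 - 2.24 = 0.82

0.82 bits


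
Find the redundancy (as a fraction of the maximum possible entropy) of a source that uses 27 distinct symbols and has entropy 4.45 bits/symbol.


H_max = log2(K) = log2(27) = 4.7549 bits/symbol. Redundancy = 1 - H/H_max = 1 - 4.45/4.7549 = 1 - 0.9359 = 0.0641

0.0641


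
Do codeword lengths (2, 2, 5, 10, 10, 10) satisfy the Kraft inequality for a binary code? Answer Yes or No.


Kraft sum = sum(2^(-l_i)) = 0.5342, need <= 1. Result: satisfied (a binary prefix-free code with these lengths exists)

Yes


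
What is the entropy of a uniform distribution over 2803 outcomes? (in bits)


H = log2(n) = log2(2803) = 11.4528

11.4528 bits


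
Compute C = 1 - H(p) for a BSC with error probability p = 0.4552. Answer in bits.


H(p) = -p*log2(p) - (1-p)*log2(1-p) = -0.4552*log2(0.4552) - 0.5448*log2(0.5448) = 0.516847 + 0.477355 = 0.9942. C = 1 - H(p) = 1 - 0.9942 = 0.0058

0.0058 bits


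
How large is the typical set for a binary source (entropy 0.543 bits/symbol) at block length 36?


log2|A_typical| = nH = 36 * 0.543 = 19.548, so |A_typical| ~ 2^19.548 = 7.665e+05

7.665e+05


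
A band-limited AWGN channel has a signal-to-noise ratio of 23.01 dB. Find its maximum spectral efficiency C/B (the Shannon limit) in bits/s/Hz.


SNR_linear = 10^(23.01/10) = 199.9862; C/B = log2(1 + SNR_linear) = log2(1 + 199.9862) = 7.651

7.651 bits/s/Hz


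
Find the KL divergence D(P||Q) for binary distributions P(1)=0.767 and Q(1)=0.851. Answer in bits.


KL = p*log2(p/q) + (1-p)*log2((1-p)/(1-q)) = 0.767*log2(0.767/0.851) + 0.233*log2(0.233/0.149) = 0.0353

0.0353 bits


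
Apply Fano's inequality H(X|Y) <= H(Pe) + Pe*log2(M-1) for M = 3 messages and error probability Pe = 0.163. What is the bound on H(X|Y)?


H(Pe) = -Pe*log2(Pe) - (1-Pe)*log2(1-Pe) = -0.163*log2(0.163) - 0.837*log2(0.837) = 0.426580 + 0.214858 = 0.6414. Pe*log2(M-1) = 0.163*log2(2) = 0.163000. Bound = H(Pe) + Pe*log2(M-1) = 0.426580 + 0.214858 + 0.163000 = 0.8044

0.8044 bits


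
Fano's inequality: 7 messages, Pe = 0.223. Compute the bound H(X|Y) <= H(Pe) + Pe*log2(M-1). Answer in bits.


H(Pe) = -Pe*log2(Pe) - (1-Pe)*log2(1-Pe) = -0.223*log2(0.223) - 0.777*log2(0.777) = 0.482769 + 0.282838 = 0.7656. Pe*log2(M-1) = 0.223*log2(6) = 0.576447. Bound = H(Pe) + Pe*log2(M-1) = 0.482769 + 0.282838 + 0.576447 = 1.3421

1.3421 bits


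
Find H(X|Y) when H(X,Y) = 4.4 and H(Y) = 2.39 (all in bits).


H(X|Y) = H(X,Y) - H(Y) = 4.4 - 2.39 = 2.01

2.01 bits


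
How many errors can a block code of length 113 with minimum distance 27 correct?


Correction capability = floor((d-1)/2) = floor((27-1)/2) = 13

13 errors


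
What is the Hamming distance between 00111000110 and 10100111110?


Count differing positions: ^ . . ^ ^ ^ ^ ^ . . . = 6 differences

6


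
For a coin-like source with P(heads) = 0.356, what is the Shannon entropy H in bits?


H = -p*log2(p) - (1-p)*log2(1-p). -0.356*log2(0.356) = 0.530458; -0.644*log2(0.644) = 0.408855. H = 0.530458 + 0.408855 = 0.9393

0.9393 bits


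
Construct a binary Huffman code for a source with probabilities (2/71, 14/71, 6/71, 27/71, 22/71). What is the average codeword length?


Huffman construction (repeatedly merge the two least-probable nodes; each merge adds 1 bit to every symbol beneath it): 2/71 + 6/71 = 8/71; 8/71 + 14/71 = 22/71; 22/71 + 22/71 = 44/71; 27/71 + 44/71 = 1. Resulting codeword lengths (in the order the probabilities were given): (4, 3, 4, 1, 2). L_avg = sum(p_i * l_i) = 2/71*4 + 14/71*3 + 6/71*4 + 27/71*1 + 22/71*2 = 145/71 = 2.0423

2.0423 bits


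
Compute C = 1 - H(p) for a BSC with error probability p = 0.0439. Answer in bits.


H(p) = -p*log2(p) - (1-p)*log2(1-p) = -0.0439*log2(0.0439) - 0.9561*log2(0.9561) = 0.197973 + 0.061923 = 0.2599. C = 1 - H(p) = 1 - 0.2599 = 0.7401

0.7401 bits


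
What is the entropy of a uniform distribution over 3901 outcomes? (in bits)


H = log2(n) = log2(3901) = 11.9296

11.9296 bits


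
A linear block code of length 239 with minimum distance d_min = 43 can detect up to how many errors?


Detection capability = d_min - 1 = 43 - 1 = 42

42 errors


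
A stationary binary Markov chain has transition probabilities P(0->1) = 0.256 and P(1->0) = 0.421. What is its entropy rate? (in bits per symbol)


Stationary distribution: pi_0 = p10/(p01+p10) = 0.6219, pi_1 = 0.3781. Entropy rate H' = pi_0*H(p01) + pi_1*H(p10) = 0.6219*0.8207 + 0.3781*0.9819 = 0.8816

0.8816 bits/symbol


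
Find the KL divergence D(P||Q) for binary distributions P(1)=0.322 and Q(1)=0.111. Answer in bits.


KL = p*log2(p/q) + (1-p)*log2((1-p)/(1-q)) = 0.322*log2(0.322/0.111) + 0.678*log2(0.678/0.889) = 0.2297

0.2297 bits


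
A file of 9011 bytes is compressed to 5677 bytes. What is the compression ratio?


Ratio = original / compressed = 9011 / 5677 = 1.5873

1.5873


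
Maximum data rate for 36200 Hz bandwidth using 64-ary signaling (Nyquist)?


Rate = 2 * B * log2(M) = 2 * 36200 * 6.0 = 434400.0

434400.0 bps


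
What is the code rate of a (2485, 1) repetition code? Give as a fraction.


Rate = k/n = 1/2485

1/2485


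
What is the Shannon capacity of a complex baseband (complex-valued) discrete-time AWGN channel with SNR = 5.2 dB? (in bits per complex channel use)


SNR_linear = 10^(5.2/10) = 3.3113; C = log2(1 + SNR_linear) = log2(1 + 3.3113) = 2.1081

2.1081 bits/channel use


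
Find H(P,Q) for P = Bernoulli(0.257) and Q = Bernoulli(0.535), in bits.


H(P,Q) = -p*log2(q) - (1-p)*log2(1-q). -0.257*log2(0.535) = 0.231914; -0.743*log2(0.465) = 0.820790. H(P,Q) = 0.231914 + 0.820790 = 1.0527

1.0527 bits


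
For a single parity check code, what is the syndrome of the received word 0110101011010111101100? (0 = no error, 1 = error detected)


Syndrome = XOR of all bits = 0 XOR 1 XOR 1 XOR 0 XOR 1 XOR 0 XOR 1 XOR 0 XOR 1 XOR 1 XOR 0 XOR 1 XOR 0 XOR 1 XOR 1 XOR 1 XOR 1 XOR 0 XOR 1 XOR 1 XOR 0 XOR 0 = 1

1


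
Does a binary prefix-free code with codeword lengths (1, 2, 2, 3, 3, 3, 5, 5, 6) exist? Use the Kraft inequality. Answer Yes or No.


Kraft sum = sum(2^(-l_i)) = 1.4531, need <= 1. Result: violated (a binary prefix-free code with these lengths cannot exist)

No


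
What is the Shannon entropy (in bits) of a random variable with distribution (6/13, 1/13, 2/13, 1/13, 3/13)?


H = -sum(p_i * log2(p_i)). Terms: -(6/13)*log2(6/13) = 0.514836; -(1/13)*log2(1/13) = 0.284649; -(2/13)*log2(2/13) = 0.415452; -(1/13)*log2(1/13) = 0.284649; -(3/13)*log2(3/13) = 0.488187. H = 0.514836 + 0.284649 + 0.415452 + 0.284649 + 0.488187 = 1.9878

1.9878 bits


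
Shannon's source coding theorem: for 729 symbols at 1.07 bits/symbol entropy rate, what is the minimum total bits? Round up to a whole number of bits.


Minimum bits >= n * H = 729 * 1.07 = 780.03, rounded up to a whole number of bits = 781

781 bits


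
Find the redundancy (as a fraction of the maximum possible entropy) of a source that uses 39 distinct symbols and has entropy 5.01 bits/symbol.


H_max = log2(K) = log2(39) = 5.2854 bits/symbol. Redundancy = 1 - H/H_max = 1 - 5.01/5.2854 = 1 - 0.9479 = 0.0521

0.0521


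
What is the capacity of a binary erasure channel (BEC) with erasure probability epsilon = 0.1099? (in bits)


C = 1 - epsilon = 1 - 0.1099 = 0.8901

0.8901 bits


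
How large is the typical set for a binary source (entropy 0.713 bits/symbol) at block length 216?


log2|A_typical| = nH = 216 * 0.713 = 154.008, so |A_typical| ~ 2^154.008 = 2.296e+46

2.296e+46


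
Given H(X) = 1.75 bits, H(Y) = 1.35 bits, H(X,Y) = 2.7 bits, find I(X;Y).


I(X;Y) = H(X) + H(Y) - H(X,Y) = 1.75 + 1.35 - 2.7 = 0.4

0.4 bits


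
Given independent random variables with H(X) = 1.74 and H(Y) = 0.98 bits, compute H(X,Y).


For independent variables, H(X,Y) = H(X) + H(Y) = 1.74 + 0.98 = 2.72

2.72 bits


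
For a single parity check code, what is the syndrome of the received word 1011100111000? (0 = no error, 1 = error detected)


Syndrome = XOR of all bits = 1 XOR 0 XOR 1 XOR 1 XOR 1 XOR 0 XOR 0 XOR 1 XOR 1 XOR 1 XOR 0 XOR 0 XOR 0 = 1

1


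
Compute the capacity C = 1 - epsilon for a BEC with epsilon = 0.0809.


C = 1 - epsilon = 1 - 0.0809 = 0.9191

0.9191 bits


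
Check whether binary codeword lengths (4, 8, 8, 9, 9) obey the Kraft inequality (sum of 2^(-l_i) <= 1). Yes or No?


Kraft sum = sum(2^(-l_i)) = 0.0742, need <= 1. Result: satisfied (a binary prefix-free code with these lengths exists)

Yes


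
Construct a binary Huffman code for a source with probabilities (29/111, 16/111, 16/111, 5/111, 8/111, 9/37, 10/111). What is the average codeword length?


Huffman construction (repeatedly merge the two least-probable nodes; each merge adds 1 bit to every symbol beneath it): 5/111 + 8/111 = 13/111; 10/111 + 13/111 = 23/111; 16/111 + 16/111 = 32/111; 23/111 + 9/37 = 50/111; 29/111 + 32/111 = 61/111; 50/111 + 61/111 = 1. Resulting codeword lengths (in the order the probabilities were given): (2, 3, 3, 4, 4, 2, 3). L_avg = sum(p_i * l_i) = 29/111*2 + 16/111*3 + 16/111*3 + 5/111*4 + 8/111*4 + 9/37*2 + 10/111*3 = 290/111 = 2.6126

2.6126 bits


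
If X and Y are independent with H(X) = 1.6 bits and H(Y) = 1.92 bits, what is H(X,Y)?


For independent variables, H(X,Y) = H(X) + H(Y) = 1.6 + 1.92 = 3.52

3.52 bits


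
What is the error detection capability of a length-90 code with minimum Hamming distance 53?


Detection capability = d_min - 1 = 53 - 1 = 52

52 errors


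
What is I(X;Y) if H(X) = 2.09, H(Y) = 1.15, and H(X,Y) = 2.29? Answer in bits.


I(X;Y) = H(X) + H(Y) - H(X,Y) = 2.09 + 1.15 - 2.29 = 0.95

0.95 bits


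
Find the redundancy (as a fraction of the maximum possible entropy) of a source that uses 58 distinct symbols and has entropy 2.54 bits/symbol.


H_max = log2(K) = log2(58) = 5.858 bits/symbol. Redundancy = 1 - H/H_max = 1 - 2.54/5.858 = 1 - 0.4336 = 0.5664

0.5664


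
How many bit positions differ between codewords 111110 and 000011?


Count differing positions: ^ ^ ^ ^ . ^ = 5 differences

5


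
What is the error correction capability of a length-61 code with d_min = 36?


Correction capability = floor((d-1)/2) = floor((36-1)/2) = 17

17 errors


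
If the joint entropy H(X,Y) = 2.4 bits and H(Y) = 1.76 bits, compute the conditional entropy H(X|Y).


H(X|Y) = H(X,Y) - H(Y) = 2.4 - 1.76 = 0.64

0.64 bits


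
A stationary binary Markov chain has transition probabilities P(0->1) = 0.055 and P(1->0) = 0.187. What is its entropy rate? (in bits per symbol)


Stationary distribution: pi_0 = p10/(p01+p10) = 0.7727, pi_1 = 0.2273. Entropy rate H' = pi_0*H(p01) + pi_1*H(p10) = 0.7727*0.3073 + 0.2273*0.6952 = 0.3954

0.3954 bits/symbol


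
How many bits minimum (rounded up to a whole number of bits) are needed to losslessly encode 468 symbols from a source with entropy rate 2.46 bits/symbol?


Minimum bits >= n * H = 468 * 2.46 = 1151.28, rounded up to a whole number of bits = 1152

1152 bits


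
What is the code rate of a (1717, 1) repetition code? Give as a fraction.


Rate = k/n = 1/1717

1/1717


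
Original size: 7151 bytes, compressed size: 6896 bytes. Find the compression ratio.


Ratio = original / compressed = 7151 / 6896 = 1.037

1.037


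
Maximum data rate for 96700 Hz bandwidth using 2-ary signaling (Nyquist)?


Rate = 2 * B * log2(M) = 2 * 96700 * 1.0 = 193400.0

193400.0 bps


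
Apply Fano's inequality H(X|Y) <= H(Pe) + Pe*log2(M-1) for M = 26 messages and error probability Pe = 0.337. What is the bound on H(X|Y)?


H(Pe) = -Pe*log2(Pe) - (1-Pe)*log2(1-Pe) = -0.337*log2(0.337) - 0.663*log2(0.663) = 0.528813 + 0.393105 = 0.9219. Pe*log2(M-1) = 0.337*log2(25) = 1.564980. Bound = H(Pe) + Pe*log2(M-1) = 0.528813 + 0.393105 + 1.564980 = 2.4869

2.4869 bits


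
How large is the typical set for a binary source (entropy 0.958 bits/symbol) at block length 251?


log2|A_typical| = nH = 251 * 0.958 = 240.458, so |A_typical| ~ 2^240.458 = 2.427e+72

2.427e+72


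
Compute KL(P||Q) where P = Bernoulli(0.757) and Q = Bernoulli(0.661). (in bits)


KL = p*log2(p/q) + (1-p)*log2((1-p)/(1-q)) = 0.757*log2(0.757/0.661) + 0.243*log2(0.243/0.339) = 0.0314

0.0314 bits


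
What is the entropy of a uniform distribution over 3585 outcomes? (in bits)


H = log2(n) = log2(3585) = 11.8078

11.8078 bits


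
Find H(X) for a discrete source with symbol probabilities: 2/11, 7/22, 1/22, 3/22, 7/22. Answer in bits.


H = -sum(p_i * log2(p_i)). Terms: -(2/11)*log2(2/11) = 0.447169; -(7/22)*log2(7/22) = 0.525661; -(1/22)*log2(1/22) = 0.202701; -(3/22)*log2(3/22) = 0.391973; -(7/22)*log2(7/22) = 0.525661. H = 0.447169 + 0.525661 + 0.202701 + 0.391973 + 0.525661 = 2.0932

2.0932 bits


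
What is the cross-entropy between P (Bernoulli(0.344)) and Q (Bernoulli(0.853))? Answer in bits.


H(P,Q) = -p*log2(q) - (1-p)*log2(1-q). -0.344*log2(0.853) = 0.078908; -0.656*log2(0.147) = 1.814569. H(P,Q) = 0.078908 + 1.814569 = 1.8935

1.8935 bits


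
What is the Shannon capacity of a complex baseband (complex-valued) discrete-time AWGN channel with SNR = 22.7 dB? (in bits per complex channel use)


SNR_linear = 10^(22.7/10) = 186.2087; C = log2(1 + SNR_linear) = log2(1 + 186.2087) = 7.5485

7.5485 bits/channel use


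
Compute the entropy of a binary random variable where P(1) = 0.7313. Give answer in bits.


H = -p*log2(p) - (1-p)*log2(1-p). -0.7313*log2(0.7313) = 0.330156; -0.2687*log2(0.2687) = 0.509437. H = 0.330156 + 0.509437 = 0.8396

0.8396 bits


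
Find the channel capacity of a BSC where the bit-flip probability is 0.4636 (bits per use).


H(p) = -p*log2(p) - (1-p)*log2(1-p) = -0.4636*log2(0.4636) - 0.5364*log2(0.5364) = 0.514154 + 0.482019 = 0.9962. C = 1 - H(p) = 1 - 0.9962 = 0.0038

0.0038 bits


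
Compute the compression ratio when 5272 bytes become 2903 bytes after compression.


Ratio = original / compressed = 5272 / 2903 = 1.8161

1.8161


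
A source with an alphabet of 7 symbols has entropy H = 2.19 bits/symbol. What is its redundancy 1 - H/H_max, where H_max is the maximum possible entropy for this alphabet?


H_max = log2(K) = log2(7) = 2.8074 bits/symbol. Redundancy = 1 - H/H_max = 1 - 2.19/2.8074 = 1 - 0.7801 = 0.2199

0.2199


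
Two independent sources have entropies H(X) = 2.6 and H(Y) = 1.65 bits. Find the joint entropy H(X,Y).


For independent variables, H(X,Y) = H(X) + H(Y) = 2.6 + 1.65 = 4.25

4.25 bits


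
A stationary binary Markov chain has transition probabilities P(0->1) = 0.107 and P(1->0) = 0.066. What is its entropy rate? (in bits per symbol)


Stationary distribution: pi_0 = p10/(p01+p10) = 0.3815, pi_1 = 0.6185. Entropy rate H' = pi_0*H(p01) + pi_1*H(p10) = 0.3815*0.4908 + 0.6185*0.3508 = 0.4042

0.4042 bits/symbol


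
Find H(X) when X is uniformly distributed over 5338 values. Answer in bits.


H = log2(n) = log2(5338) = 12.3821

12.3821 bits


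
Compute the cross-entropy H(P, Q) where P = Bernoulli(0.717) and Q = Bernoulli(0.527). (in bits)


H(P,Q) = -p*log2(q) - (1-p)*log2(1-q). -0.717*log2(0.527) = 0.662598; -0.283*log2(0.473) = 0.305665. H(P,Q) = 0.662598 + 0.305665 = 0.9683

0.9683 bits


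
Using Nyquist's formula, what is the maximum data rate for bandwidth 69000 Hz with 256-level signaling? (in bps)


Rate = 2 * B * log2(M) = 2 * 69000 * 8.0 = 1104000.0

1104000.0 bps


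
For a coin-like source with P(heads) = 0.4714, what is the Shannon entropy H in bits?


H = -p*log2(p) - (1-p)*log2(1-p). -0.4714*log2(0.4714) = 0.511458; -0.5286*log2(0.5286) = 0.486181. H = 0.511458 + 0.486181 = 0.9976

0.9976 bits


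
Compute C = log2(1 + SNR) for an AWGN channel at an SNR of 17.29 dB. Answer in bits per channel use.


SNR_linear = 10^(17.29/10) = 53.5797; C = log2(1 + SNR_linear) = log2(1 + 53.5797) = 5.7703

5.7703 bits/channel use


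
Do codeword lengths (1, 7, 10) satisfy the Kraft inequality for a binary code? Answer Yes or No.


Kraft sum = sum(2^(-l_i)) = 0.5088, need <= 1. Result: satisfied (a binary prefix-free code with these lengths exists)

Yes


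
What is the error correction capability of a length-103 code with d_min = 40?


Correction capability = floor((d-1)/2) = floor((40-1)/2) = 19

19 errors


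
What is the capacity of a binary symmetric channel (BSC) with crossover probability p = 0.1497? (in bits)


H(p) = -p*log2(p) - (1-p)*log2(1-p) = -0.1497*log2(0.1497) - 0.8503*log2(0.8503) = 0.410156 + 0.198933 = 0.6091. C = 1 - H(p) = 1 - 0.6091 = 0.3909

0.3909 bits


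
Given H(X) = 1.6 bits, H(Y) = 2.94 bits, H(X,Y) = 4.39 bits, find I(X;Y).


I(X;Y) = H(X) + H(Y) - H(X,Y) = 1.6 + 2.94 - 4.39 = 0.15

0.15 bits


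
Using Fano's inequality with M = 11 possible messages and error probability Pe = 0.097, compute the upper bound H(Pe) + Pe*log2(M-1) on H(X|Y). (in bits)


H(Pe) = -Pe*log2(Pe) - (1-Pe)*log2(1-Pe) = -0.097*log2(0.097) - 0.903*log2(0.903) = 0.326490 + 0.132924 = 0.4594. Pe*log2(M-1) = 0.097*log2(10) = 0.322227. Bound = H(Pe) + Pe*log2(M-1) = 0.326490 + 0.132924 + 0.322227 = 0.7816

0.7816 bits


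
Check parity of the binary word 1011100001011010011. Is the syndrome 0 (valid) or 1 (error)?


Syndrome = XOR of all bits = 1 XOR 0 XOR 1 XOR 1 XOR 1 XOR 0 XOR 0 XOR 0 XOR 0 XOR 1 XOR 0 XOR 1 XOR 1 XOR 0 XOR 1 XOR 0 XOR 0 XOR 1 XOR 1 = 0

0


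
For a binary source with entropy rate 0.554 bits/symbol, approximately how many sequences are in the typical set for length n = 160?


log2|A_typical| = nH = 160 * 0.554 = 88.64, so |A_typical| ~ 2^88.64 = 4.823e+26

4.823e+26


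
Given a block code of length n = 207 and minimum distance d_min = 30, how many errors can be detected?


Detection capability = d_min - 1 = 30 - 1 = 29

29 errors


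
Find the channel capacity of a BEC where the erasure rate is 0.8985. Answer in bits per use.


C = 1 - epsilon = 1 - 0.8985 = 0.1015

0.1015 bits


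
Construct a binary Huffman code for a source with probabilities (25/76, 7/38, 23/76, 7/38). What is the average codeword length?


Huffman construction (repeatedly merge the two least-probable nodes; each merge adds 1 bit to every symbol beneath it): 7/38 + 7/38 = 7/19; 23/76 + 25/76 = 12/19; 7/19 + 12/19 = 1. Resulting codeword lengths (in the order the probabilities were given): (2, 2, 2, 2). L_avg = sum(p_i * l_i) = 25/76*2 + 7/38*2 + 23/76*2 + 7/38*2 = 2

2.0 bits


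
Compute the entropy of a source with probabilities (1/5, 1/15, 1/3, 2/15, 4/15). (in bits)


H = -sum(p_i * log2(p_i)). Terms: -(1/5)*log2(1/5) = 0.464386; -(1/15)*log2(1/15) = 0.260459; -(1/3)*log2(1/3) = 0.528321; -(2/15)*log2(2/15) = 0.387585; -(4/15)*log2(4/15) = 0.508504. H = 0.464386 + 0.260459 + 0.528321 + 0.387585 + 0.508504 = 2.1493

2.1493 bits


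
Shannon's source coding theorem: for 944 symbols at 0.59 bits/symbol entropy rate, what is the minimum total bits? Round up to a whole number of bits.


Minimum bits >= n * H = 944 * 0.59 = 556.96, rounded up to a whole number of bits = 557

557 bits


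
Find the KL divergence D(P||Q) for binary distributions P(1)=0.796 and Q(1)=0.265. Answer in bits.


KL = p*log2(p/q) + (1-p)*log2((1-p)/(1-q)) = 0.796*log2(0.796/0.265) + 0.204*log2(0.204/0.735) = 0.8858

0.8858 bits


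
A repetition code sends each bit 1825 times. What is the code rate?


Rate = k/n = 1/1825

1/1825


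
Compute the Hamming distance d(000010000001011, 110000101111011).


Count differing positions: ^ ^ . . ^ . ^ . ^ ^ ^ . . . . = 7 differences

7


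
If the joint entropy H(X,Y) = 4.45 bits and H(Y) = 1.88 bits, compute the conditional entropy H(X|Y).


H(X|Y) = H(X,Y) - H(Y) = 4.45 - 1.88 = 2.57

2.57 bits


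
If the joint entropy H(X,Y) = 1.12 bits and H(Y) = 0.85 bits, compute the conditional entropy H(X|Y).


H(X|Y) = H(X,Y) - H(Y) = 1.12 - 0.85 = 0.27

0.27 bits


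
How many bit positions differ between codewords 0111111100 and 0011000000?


Count differing positions: . ^ . . ^ ^ ^ ^ . . = 5 differences

5


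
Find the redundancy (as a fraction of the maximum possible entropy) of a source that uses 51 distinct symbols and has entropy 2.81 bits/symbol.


H_max = log2(K) = log2(51) = 5.6724 bits/symbol. Redundancy = 1 - H/H_max = 1 - 2.81/5.6724 = 1 - 0.4954 = 0.5046

0.5046


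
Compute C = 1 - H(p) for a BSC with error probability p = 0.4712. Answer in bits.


H(p) = -p*log2(p) - (1-p)*log2(1-p) = -0.4712*log2(0.4712) - 0.5288*log2(0.5288) = 0.511529 + 0.486076 = 0.9976. C = 1 - H(p) = 1 - 0.9976 = 0.0024

0.0024 bits


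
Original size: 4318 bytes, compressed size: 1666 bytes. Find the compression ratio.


Ratio = original / compressed = 4318 / 1666 = 2.5918

2.5918


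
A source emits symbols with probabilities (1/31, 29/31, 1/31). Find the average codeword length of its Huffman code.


Huffman construction (repeatedly merge the two least-probable nodes; each merge adds 1 bit to every symbol beneath it): 1/31 + 1/31 = 2/31; 2/31 + 29/31 = 1. Resulting codeword lengths (in the order the probabilities were given): (2, 1, 2). L_avg = sum(p_i * l_i) = 1/31*2 + 29/31*1 + 1/31*2 = 33/31 = 1.0645

1.0645 bits


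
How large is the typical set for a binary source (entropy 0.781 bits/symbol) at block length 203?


log2|A_typical| = nH = 203 * 0.781 = 158.543, so |A_typical| ~ 2^158.543 = 5.324e+47

5.324e+47


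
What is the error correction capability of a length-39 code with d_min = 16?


Correction capability = floor((d-1)/2) = floor((16-1)/2) = 7

7 errors


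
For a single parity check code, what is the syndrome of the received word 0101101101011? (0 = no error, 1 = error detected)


Syndrome = XOR of all bits = 0 XOR 1 XOR 0 XOR 1 XOR 1 XOR 0 XOR 1 XOR 1 XOR 0 XOR 1 XOR 0 XOR 1 XOR 1 = 0

0


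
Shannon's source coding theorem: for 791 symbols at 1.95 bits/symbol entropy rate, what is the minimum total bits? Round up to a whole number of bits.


Minimum bits >= n * H = 791 * 1.95 = 1542.45, rounded up to a whole number of bits = 1543

1543 bits


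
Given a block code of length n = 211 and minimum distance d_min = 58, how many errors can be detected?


Detection capability = d_min - 1 = 58 - 1 = 57

57 errors


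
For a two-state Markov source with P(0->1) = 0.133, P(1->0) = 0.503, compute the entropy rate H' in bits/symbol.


Stationary distribution: pi_0 = p10/(p01+p10) = 0.7909, pi_1 = 0.2091. Entropy rate H' = pi_0*H(p01) + pi_1*H(p10) = 0.7909*0.5656 + 0.2091*1.0 = 0.6564

0.6564 bits/symbol


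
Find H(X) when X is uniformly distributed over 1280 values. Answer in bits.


H = log2(n) = log2(1280) = 10.3219

10.3219 bits


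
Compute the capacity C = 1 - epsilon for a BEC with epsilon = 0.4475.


C = 1 - epsilon = 1 - 0.4475 = 0.5525

0.5525 bits


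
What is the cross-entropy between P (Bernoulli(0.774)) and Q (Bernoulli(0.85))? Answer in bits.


H(P,Q) = -p*log2(q) - (1-p)*log2(1-q). -0.774*log2(0.85) = 0.181476; -0.226*log2(0.15) = 0.618554. H(P,Q) = 0.181476 + 0.618554 = 0.8

0.8 bits


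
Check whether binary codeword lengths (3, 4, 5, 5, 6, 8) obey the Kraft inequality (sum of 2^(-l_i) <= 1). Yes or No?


Kraft sum = sum(2^(-l_i)) = 0.2695, need <= 1. Result: satisfied (a binary prefix-free code with these lengths exists)

Yes


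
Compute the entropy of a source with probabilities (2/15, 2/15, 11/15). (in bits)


H = -sum(p_i * log2(p_i)). Terms: -(2/15)*log2(2/15) = 0.387585; -(2/15)*log2(2/15) = 0.387585; -(11/15)*log2(11/15) = 0.328137. H = 0.387585 + 0.387585 + 0.328137 = 1.1033

1.1033 bits


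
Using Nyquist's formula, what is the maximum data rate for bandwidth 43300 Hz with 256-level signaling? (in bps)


Rate = 2 * B * log2(M) = 2 * 43300 * 8.0 = 692800.0

692800.0 bps


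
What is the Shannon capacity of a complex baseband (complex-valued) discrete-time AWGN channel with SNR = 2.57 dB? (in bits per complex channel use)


SNR_linear = 10^(2.57/10) = 1.8072; C = log2(1 + SNR_linear) = log2(1 + 1.8072) = 1.4891

1.4891 bits/channel use


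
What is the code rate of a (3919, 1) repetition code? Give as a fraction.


Rate = k/n = 1/3919

1/3919


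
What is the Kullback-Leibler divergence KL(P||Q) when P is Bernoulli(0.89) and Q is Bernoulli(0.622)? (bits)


KL = p*log2(p/q) + (1-p)*log2((1-p)/(1-q)) = 0.89*log2(0.89/0.622) + 0.11*log2(0.11/0.378) = 0.2641

0.2641 bits


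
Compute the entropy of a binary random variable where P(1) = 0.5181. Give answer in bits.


H = -p*log2(p) - (1-p)*log2(1-p). -0.5181*log2(0.5181) = 0.491520; -0.4819*log2(0.4819) = 0.507534. H = 0.491520 + 0.507534 = 0.9991

0.9991 bits


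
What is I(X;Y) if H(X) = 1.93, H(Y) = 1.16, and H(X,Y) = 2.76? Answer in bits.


I(X;Y) = H(X) + H(Y) - H(X,Y) = 1.93 + 1.16 - 2.76 = 0.33

0.33 bits


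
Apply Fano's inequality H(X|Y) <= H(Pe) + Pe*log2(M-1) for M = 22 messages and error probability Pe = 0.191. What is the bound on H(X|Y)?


H(Pe) = -Pe*log2(Pe) - (1-Pe)*log2(1-Pe) = -0.191*log2(0.191) - 0.809*log2(0.809) = 0.456176 + 0.247383 = 0.7036. Pe*log2(M-1) = 0.191*log2(21) = 0.838933. Bound = H(Pe) + Pe*log2(M-1) = 0.456176 + 0.247383 + 0.838933 = 1.5425

1.5425 bits


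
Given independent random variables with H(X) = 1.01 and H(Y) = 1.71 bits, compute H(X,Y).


For independent variables, H(X,Y) = H(X) + H(Y) = 1.01 + 1.71 = 2.72

2.72 bits


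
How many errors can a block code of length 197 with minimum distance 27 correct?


Correction capability = floor((d-1)/2) = floor((27-1)/2) = 13

13 errors


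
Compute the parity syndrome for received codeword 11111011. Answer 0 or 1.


Syndrome = XOR of all bits = 1 XOR 1 XOR 1 XOR 1 XOR 1 XOR 0 XOR 1 XOR 1 = 1

1


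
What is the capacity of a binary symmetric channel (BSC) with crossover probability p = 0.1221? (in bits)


H(p) = -p*log2(p) - (1-p)*log2(1-p) = -0.1221*log2(0.1221) - 0.8779*log2(0.8779) = 0.370435 + 0.164932 = 0.5354. C = 1 - H(p) = 1 - 0.5354 = 0.4646

0.4646 bits


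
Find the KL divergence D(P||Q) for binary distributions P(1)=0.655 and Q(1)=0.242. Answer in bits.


KL = p*log2(p/q) + (1-p)*log2((1-p)/(1-q)) = 0.655*log2(0.655/0.242) + 0.345*log2(0.345/0.758) = 0.5491

0.5491 bits


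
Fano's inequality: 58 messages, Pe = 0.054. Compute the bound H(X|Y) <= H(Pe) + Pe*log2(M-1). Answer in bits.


H(Pe) = -Pe*log2(Pe) - (1-Pe)*log2(1-Pe) = -0.054*log2(0.054) - 0.946*log2(0.946) = 0.227388 + 0.075763 = 0.3032. Pe*log2(M-1) = 0.054*log2(57) = 0.314976. Bound = H(Pe) + Pe*log2(M-1) = 0.227388 + 0.075763 + 0.314976 = 0.6181

0.6181 bits


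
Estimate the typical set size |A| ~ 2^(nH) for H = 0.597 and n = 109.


log2|A_typical| = nH = 109 * 0.597 = 65.073, so |A_typical| ~ 2^65.073 = 3.881e+19

3.881e+19


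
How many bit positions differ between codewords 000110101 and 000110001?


Count differing positions: . . . . . . ^ . . = 1 differences

1


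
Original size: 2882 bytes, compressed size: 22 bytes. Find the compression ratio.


Ratio = original / compressed = 2882 / 22 = 131.0

131.0


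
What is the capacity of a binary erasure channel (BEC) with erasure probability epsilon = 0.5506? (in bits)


C = 1 - epsilon = 1 - 0.5506 = 0.4494

0.4494 bits


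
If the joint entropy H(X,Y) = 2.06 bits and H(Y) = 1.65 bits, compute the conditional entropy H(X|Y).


H(X|Y) = H(X,Y) - H(Y) = 2.06 - 1.65 = 0.41

0.41 bits


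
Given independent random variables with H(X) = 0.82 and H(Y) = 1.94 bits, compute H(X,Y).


For independent variables, H(X,Y) = H(X) + H(Y) = 0.82 + 1.94 = 2.76

2.76 bits


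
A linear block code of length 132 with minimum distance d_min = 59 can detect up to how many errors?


Detection capability = d_min - 1 = 59 - 1 = 58

58 errors


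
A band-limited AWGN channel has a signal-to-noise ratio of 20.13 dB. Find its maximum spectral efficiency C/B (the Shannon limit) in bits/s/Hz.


SNR_linear = 10^(20.13/10) = 103.0386; C/B = log2(1 + SNR_linear) = log2(1 + 103.0386) = 6.701

6.701 bits/s/Hz


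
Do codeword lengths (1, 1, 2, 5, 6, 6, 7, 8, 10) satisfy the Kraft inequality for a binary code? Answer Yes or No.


Kraft sum = sum(2^(-l_i)) = 1.3252, need <= 1. Result: violated (a binary prefix-free code with these lengths cannot exist)

No


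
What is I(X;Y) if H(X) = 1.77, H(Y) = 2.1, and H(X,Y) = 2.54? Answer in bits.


I(X;Y) = H(X) + H(Y) - H(X,Y) = 1.77 + 2.1 - 2.54 = 1.33

1.33 bits


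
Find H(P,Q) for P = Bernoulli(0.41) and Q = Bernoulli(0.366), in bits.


H(P,Q) = -p*log2(q) - (1-p)*log2(1-q). -0.41*log2(0.366) = 0.594535; -0.59*log2(0.634) = 0.387893. H(P,Q) = 0.594535 + 0.387893 = 0.9824

0.9824 bits


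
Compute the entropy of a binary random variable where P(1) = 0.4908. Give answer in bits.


H = -p*log2(p) - (1-p)*log2(1-p). -0.4908*log2(0.4908) = 0.503950; -0.5092*log2(0.5092) = 0.495806. H = 0.503950 + 0.495806 = 0.9998

0.9998 bits


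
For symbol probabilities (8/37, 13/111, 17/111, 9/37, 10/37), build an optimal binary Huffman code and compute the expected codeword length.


Huffman construction (repeatedly merge the two least-probable nodes; each merge adds 1 bit to every symbol beneath it): 13/111 + 17/111 = 10/37; 8/37 + 9/37 = 17/37; 10/37 + 10/37 = 20/37; 17/37 + 20/37 = 1. Resulting codeword lengths (in the order the probabilities were given): (2, 3, 3, 2, 2). L_avg = sum(p_i * l_i) = 8/37*2 + 13/111*3 + 17/111*3 + 9/37*2 + 10/37*2 = 84/37 = 2.2703

2.2703 bits


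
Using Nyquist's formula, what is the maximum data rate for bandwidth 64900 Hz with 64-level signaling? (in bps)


Rate = 2 * B * log2(M) = 2 * 64900 * 6.0 = 778800.0

778800.0 bps


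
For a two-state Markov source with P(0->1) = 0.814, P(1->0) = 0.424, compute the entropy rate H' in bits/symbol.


Stationary distribution: pi_0 = p10/(p01+p10) = 0.3425, pi_1 = 0.6575. Entropy rate H' = pi_0*H(p01) + pi_1*H(p10) = 0.3425*0.693 + 0.6575*0.9833 = 0.8839

0.8839 bits/symbol


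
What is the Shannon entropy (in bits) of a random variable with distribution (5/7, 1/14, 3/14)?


H = -sum(p_i * log2(p_i)). Terms: -(5/7)*log2(5/7) = 0.346733; -(1/14)*log2(1/14) = 0.271954; -(3/14)*log2(3/14) = 0.476227. H = 0.346733 + 0.271954 + 0.476227 = 1.0949

1.0949 bits


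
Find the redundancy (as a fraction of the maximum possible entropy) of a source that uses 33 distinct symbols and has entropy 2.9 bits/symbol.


H_max = log2(K) = log2(33) = 5.0444 bits/symbol. Redundancy = 1 - H/H_max = 1 - 2.9/5.0444 = 1 - 0.5749 = 0.4251

0.4251


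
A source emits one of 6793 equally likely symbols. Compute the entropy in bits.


H = log2(n) = log2(6793) = 12.7298

12.7298 bits


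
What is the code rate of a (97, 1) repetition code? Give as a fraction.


Rate = k/n = 1/97

1/97


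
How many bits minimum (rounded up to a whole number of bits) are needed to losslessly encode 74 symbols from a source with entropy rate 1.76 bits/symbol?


Minimum bits >= n * H = 74 * 1.76 = 130.24, rounded up to a whole number of bits = 131

131 bits


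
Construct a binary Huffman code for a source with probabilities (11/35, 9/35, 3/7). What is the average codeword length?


Huffman construction (repeatedly merge the two least-probable nodes; each merge adds 1 bit to every symbol beneath it): 9/35 + 11/35 = 4/7; 3/7 + 4/7 = 1. Resulting codeword lengths (in the order the probabilities were given): (2, 2, 1). L_avg = sum(p_i * l_i) = 11/35*2 + 9/35*2 + 3/7*1 = 11/7 = 1.5714

1.5714 bits


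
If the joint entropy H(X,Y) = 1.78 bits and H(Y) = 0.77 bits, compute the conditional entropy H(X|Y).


H(X|Y) = H(X,Y) - H(Y) = 1.78 - 0.77 = 1.01

1.01 bits


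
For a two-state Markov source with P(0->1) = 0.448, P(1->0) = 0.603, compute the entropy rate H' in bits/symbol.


Stationary distribution: pi_0 = p10/(p01+p10) = 0.5737, pi_1 = 0.4263. Entropy rate H' = pi_0*H(p01) + pi_1*H(p10) = 0.5737*0.9922 + 0.4263*0.9692 = 0.9824

0.9824 bits/symbol


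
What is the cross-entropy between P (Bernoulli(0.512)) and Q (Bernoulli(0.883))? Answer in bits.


H(P,Q) = -p*log2(q) - (1-p)*log2(1-q). -0.512*log2(0.883) = 0.091912; -0.488*log2(0.117) = 1.510565. H(P,Q) = 0.091912 + 1.510565 = 1.6025

1.6025 bits


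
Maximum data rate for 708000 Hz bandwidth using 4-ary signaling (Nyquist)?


Rate = 2 * B * log2(M) = 2 * 708000 * 2.0 = 2832000.0

2832000.0 bps


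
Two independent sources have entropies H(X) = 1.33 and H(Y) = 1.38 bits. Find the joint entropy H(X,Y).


For independent variables, H(X,Y) = H(X) + H(Y) = 1.33 + 1.38 = 2.71

2.71 bits


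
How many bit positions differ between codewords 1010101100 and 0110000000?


Count differing positions: ^ ^ . . ^ . ^ ^ . . = 5 differences

5


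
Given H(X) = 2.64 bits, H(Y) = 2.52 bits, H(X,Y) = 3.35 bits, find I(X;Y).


I(X;Y) = H(X) + H(Y) - H(X,Y) = 2.64 + 2.52 - 3.35 = 1.81

1.81 bits


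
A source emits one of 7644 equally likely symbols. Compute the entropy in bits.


H = log2(n) = log2(7644) = 12.9001

12.9001 bits


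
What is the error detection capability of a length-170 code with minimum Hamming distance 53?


Detection capability = d_min - 1 = 53 - 1 = 52

52 errors


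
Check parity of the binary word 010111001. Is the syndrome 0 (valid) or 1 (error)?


Syndrome = XOR of all bits = 0 XOR 1 XOR 0 XOR 1 XOR 1 XOR 1 XOR 0 XOR 0 XOR 1 = 1

1


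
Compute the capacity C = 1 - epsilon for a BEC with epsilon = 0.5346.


C = 1 - epsilon = 1 - 0.5346 = 0.4654

0.4654 bits


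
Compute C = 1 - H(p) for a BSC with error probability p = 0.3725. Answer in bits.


H(p) = -p*log2(p) - (1-p)*log2(1-p) = -0.3725*log2(0.3725) - 0.6275*log2(0.6275) = 0.530696 + 0.421876 = 0.9526. C = 1 - H(p) = 1 - 0.9526 = 0.0474

0.0474 bits


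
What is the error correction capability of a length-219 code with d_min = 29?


Correction capability = floor((d-1)/2) = floor((29-1)/2) = 14

14 errors


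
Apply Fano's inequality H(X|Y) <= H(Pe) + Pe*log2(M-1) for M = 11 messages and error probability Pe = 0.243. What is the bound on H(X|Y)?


H(Pe) = -Pe*log2(Pe) - (1-Pe)*log2(1-Pe) = -0.243*log2(0.243) - 0.757*log2(0.757) = 0.495956 + 0.304038 = 0.8. Pe*log2(M-1) = 0.243*log2(10) = 0.807229. Bound = H(Pe) + Pe*log2(M-1) = 0.495956 + 0.304038 + 0.807229 = 1.6072

1.6072 bits


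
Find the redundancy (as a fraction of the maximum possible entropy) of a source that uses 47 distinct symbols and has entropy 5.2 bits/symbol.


H_max = log2(K) = log2(47) = 5.5546 bits/symbol. Redundancy = 1 - H/H_max = 1 - 5.2/5.5546 = 1 - 0.9362 = 0.0638

0.0638


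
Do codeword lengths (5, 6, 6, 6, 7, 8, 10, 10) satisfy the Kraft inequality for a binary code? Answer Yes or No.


Kraft sum = sum(2^(-l_i)) = 0.0918, need <= 1. Result: satisfied (a binary prefix-free code with these lengths exists)

Yes


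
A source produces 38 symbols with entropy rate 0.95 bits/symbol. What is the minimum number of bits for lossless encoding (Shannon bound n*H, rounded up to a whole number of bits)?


Minimum bits >= n * H = 38 * 0.95 = 36.1, rounded up to a whole number of bits = 37

37 bits


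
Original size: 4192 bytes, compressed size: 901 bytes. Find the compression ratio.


Ratio = original / compressed = 4192 / 901 = 4.6526

4.6526


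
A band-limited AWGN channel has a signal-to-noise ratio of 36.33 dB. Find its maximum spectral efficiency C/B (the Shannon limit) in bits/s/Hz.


SNR_linear = 10^(36.33/10) = 4295.3643; C/B = log2(1 + SNR_linear) = log2(1 + 4295.3643) = 12.0689

12.0689 bits/s/Hz


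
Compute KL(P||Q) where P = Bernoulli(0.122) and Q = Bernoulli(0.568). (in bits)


KL = p*log2(p/q) + (1-p)*log2((1-p)/(1-q)) = 0.122*log2(0.122/0.568) + 0.878*log2(0.878/0.432) = 0.6276

0.6276 bits


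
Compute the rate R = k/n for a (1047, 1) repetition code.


Rate = k/n = 1/1047

1/1047


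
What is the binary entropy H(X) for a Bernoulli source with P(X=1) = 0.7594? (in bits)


H = -p*log2(p) - (1-p)*log2(1-p). -0.7594*log2(0.7594) = 0.301534; -0.2406*log2(0.2406) = 0.494503. H = 0.301534 + 0.494503 = 0.796

0.796 bits


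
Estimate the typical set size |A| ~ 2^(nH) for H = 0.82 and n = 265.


log2|A_typical| = nH = 265 * 0.82 = 217.3, so |A_typical| ~ 2^217.3 = 2.593e+65

2.593e+65


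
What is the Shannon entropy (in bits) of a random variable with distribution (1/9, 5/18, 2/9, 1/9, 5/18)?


H = -sum(p_i * log2(p_i)). Terms: -(1/9)*log2(1/9) = 0.352214; -(5/18)*log2(5/18) = 0.513332; -(2/9)*log2(2/9) = 0.482206; -(1/9)*log2(1/9) = 0.352214; -(5/18)*log2(5/18) = 0.513332. H = 0.352214 + 0.513332 + 0.482206 + 0.352214 + 0.513332 = 2.2133

2.2133 bits


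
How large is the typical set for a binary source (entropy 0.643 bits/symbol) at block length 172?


log2|A_typical| = nH = 172 * 0.643 = 110.596, so |A_typical| ~ 2^110.596 = 1.962e+33

1.962e+33


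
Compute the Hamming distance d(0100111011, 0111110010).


Count differing positions: . . ^ ^ . . ^ . . ^ = 4 differences

4


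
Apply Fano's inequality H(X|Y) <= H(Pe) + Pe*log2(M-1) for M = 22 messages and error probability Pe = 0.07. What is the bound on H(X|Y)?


H(Pe) = -Pe*log2(Pe) - (1-Pe)*log2(1-Pe) = -0.07*log2(0.07) - 0.93*log2(0.93) = 0.268555 + 0.097369 = 0.3659. Pe*log2(M-1) = 0.07*log2(21) = 0.307462. Bound = H(Pe) + Pe*log2(M-1) = 0.268555 + 0.097369 + 0.307462 = 0.6734

0.6734 bits


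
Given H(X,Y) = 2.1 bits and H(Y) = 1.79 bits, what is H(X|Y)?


H(X|Y) = H(X,Y) - H(Y) = 2.1 - 1.79 = 0.31

0.31 bits


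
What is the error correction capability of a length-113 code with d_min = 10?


Correction capability = floor((d-1)/2) = floor((10-1)/2) = 4

4 errors


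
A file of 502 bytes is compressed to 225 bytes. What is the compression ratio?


Ratio = original / compressed = 502 / 225 = 2.2311

2.2311


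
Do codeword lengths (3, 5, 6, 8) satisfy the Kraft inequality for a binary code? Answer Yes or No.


Kraft sum = sum(2^(-l_i)) = 0.1758, need <= 1. Result: satisfied (a binary prefix-free code with these lengths exists)

Yes
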